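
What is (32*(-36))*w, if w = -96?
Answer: 110592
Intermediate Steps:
(32*(-36))*w = (32*(-36))*(-96) = -1152*(-96) = 110592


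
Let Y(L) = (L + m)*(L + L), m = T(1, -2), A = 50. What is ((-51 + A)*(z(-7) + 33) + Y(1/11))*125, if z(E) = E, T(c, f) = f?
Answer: -398500/121 ≈ -3293.4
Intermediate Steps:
m = -2
Y(L) = 2*L*(-2 + L) (Y(L) = (L - 2)*(L + L) = (-2 + L)*(2*L) = 2*L*(-2 + L))
((-51 + A)*(z(-7) + 33) + Y(1/11))*125 = ((-51 + 50)*(-7 + 33) + 2*(1/11)*(-2 + 1/11))*125 = (-1*26 + 2*(1*(1/11))*(-2 + 1*(1/11)))*125 = (-26 + 2*(1/11)*(-2 + 1/11))*125 = (-26 + 2*(1/11)*(-21/11))*125 = (-26 - 42/121)*125 = -3188/121*125 = -398500/121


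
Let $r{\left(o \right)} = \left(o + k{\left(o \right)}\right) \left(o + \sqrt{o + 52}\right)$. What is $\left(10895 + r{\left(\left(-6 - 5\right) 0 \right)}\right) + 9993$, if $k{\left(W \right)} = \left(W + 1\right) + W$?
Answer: $20888 + 2 \sqrt{13} \approx 20895.0$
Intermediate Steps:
$k{\left(W \right)} = 1 + 2 W$ ($k{\left(W \right)} = \left(1 + W\right) + W = 1 + 2 W$)
$r{\left(o \right)} = \left(1 + 3 o\right) \left(o + \sqrt{52 + o}\right)$ ($r{\left(o \right)} = \left(o + \left(1 + 2 o\right)\right) \left(o + \sqrt{o + 52}\right) = \left(1 + 3 o\right) \left(o + \sqrt{52 + o}\right)$)
$\left(10895 + r{\left(\left(-6 - 5\right) 0 \right)}\right) + 9993 = \left(10895 + \left(\left(-6 - 5\right) 0 + \sqrt{52 + \left(-6 - 5\right) 0} + 3 \left(\left(-6 - 5\right) 0\right)^{2} + 3 \left(-6 - 5\right) 0 \sqrt{52 + \left(-6 - 5\right) 0}\right)\right) + 9993 = \left(10895 + \left(\left(-11\right) 0 + \sqrt{52 - 0} + 3 \left(\left(-11\right) 0\right)^{2} + 3 \left(\left(-11\right) 0\right) \sqrt{52 - 0}\right)\right) + 9993 = \left(10895 + \left(0 + \sqrt{52 + 0} + 3 \cdot 0^{2} + 3 \cdot 0 \sqrt{52 + 0}\right)\right) + 9993 = \left(10895 + \left(0 + \sqrt{52} + 3 \cdot 0 + 3 \cdot 0 \sqrt{52}\right)\right) + 9993 = \left(10895 + \left(0 + 2 \sqrt{13} + 0 + 3 \cdot 0 \cdot 2 \sqrt{13}\right)\right) + 9993 = \left(10895 + \left(0 + 2 \sqrt{13} + 0 + 0\right)\right) + 9993 = \left(10895 + 2 \sqrt{13}\right) + 9993 = 20888 + 2 \sqrt{13}$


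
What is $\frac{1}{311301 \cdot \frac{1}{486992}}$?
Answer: $\frac{486992}{311301} \approx 1.5644$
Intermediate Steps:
$\frac{1}{311301 \cdot \frac{1}{486992}} = \frac{1}{\frac{311301}{486992}} = \frac{486992}{311301}$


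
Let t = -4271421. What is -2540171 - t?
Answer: 1731250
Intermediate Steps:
-2540171 - t = -2540171 - 1*(-4271421) = -2540171 + 4271421 = 1731250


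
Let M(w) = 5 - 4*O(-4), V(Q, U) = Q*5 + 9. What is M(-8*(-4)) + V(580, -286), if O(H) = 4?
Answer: 2898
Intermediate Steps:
V(Q, U) = 9 + 5*Q (V(Q, U) = 5*Q + 9 = 9 + 5*Q)
M(w) = -11 (M(w) = 5 - 4*4 = 5 - 16 = -11)
M(-8*(-4)) + V(580, -286) = -11 + (9 + 5*580) = -11 + (9 + 2900) = -11 + 2909 = 2898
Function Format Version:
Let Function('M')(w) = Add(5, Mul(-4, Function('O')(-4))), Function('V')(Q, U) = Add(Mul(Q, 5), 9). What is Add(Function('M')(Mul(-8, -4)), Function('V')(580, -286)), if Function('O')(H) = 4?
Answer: 2898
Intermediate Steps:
Function('V')(Q, U) = Add(9, Mul(5, Q)) (Function('V')(Q, U) = Add(Mul(5, Q), 9) = Add(9, Mul(5, Q)))
Function('M')(w) = -11 (Function('M')(w) = Add(5, Mul(-4, 4)) = Add(5, -16) = -11)
Add(Function('M')(Mul(-8, -4)), Function('V')(580, -286)) = Add(-11, Add(9, Mul(5, 580))) = Add(-11, Add(9, 2900)) = Add(-11, 2909) = 2898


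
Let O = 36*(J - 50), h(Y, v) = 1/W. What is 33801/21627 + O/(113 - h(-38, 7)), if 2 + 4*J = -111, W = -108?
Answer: -2055723589/87985845 ≈ -23.364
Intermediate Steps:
J = -113/4 (J = -½ + (¼)*(-111) = -½ - 111/4 = -113/4 ≈ -28.250)
h(Y, v) = -1/108 (h(Y, v) = 1/(-108) = -1/108)
O = -2817 (O = 36*(-113/4 - 50) = 36*(-313/4) = -2817)
33801/21627 + O/(113 - h(-38, 7)) = 33801/21627 - 2817/(113 - 1*(-1/108)) = 33801*(1/21627) - 2817/(113 + 1/108) = 11267/7209 - 2817/12205/108 = 11267/7209 - 2817*108/12205 = 11267/7209 - 304236/12205 = -2055723589/87985845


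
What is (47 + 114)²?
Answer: 25921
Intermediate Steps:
(47 + 114)² = 161² = 25921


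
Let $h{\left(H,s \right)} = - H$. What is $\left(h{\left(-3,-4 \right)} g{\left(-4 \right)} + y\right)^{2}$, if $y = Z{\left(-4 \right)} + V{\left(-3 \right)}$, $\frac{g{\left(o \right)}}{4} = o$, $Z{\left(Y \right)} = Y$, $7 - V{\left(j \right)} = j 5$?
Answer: $900$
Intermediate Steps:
$V{\left(j \right)} = 7 - 5 j$ ($V{\left(j \right)} = 7 - j 5 = 7 - 5 j$)
$g{\left(o \right)} = 4 o$
$y = 18$ ($y = -4 + \left(7 - -15\right) = -4 + \left(7 + 15\right) = -4 + 22 = 18$)
$\left(h{\left(-3,-4 \right)} g{\left(-4 \right)} + y\right)^{2} = \left(\left(-1\right) \left(-3\right) 4 \left(-4\right) + 18\right)^{2} = \left(3 \left(-16\right) + 18\right)^{2} = \left(-48 + 18\right)^{2} = \left(-30\right)^{2} = 900$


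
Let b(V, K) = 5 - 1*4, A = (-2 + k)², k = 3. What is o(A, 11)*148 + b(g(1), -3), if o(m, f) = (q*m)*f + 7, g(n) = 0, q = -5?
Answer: -7103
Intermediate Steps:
A = 1 (A = (-2 + 3)² = 1² = 1)
b(V, K) = 1 (b(V, K) = 5 - 4 = 1)
o(m, f) = 7 - 5*f*m (o(m, f) = (-5*m)*f + 7 = -5*f*m + 7 = 7 - 5*f*m)
o(A, 11)*148 + b(g(1), -3) = (7 - 5*11*1)*148 + 1 = (7 - 55)*148 + 1 = -48*148 + 1 = -7104 + 1 = -7103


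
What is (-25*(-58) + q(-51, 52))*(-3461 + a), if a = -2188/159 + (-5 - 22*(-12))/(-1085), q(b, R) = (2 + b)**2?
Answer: -329804908168/24645 ≈ -1.3382e+7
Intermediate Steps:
a = -345023/24645 (a = -2188*1/159 + (-5 + 264)*(-1/1085) = -2188/159 + 259*(-1/1085) = -2188/159 - 37/155 = -345023/24645 ≈ -14.000)
(-25*(-58) + q(-51, 52))*(-3461 + a) = (-25*(-58) + (2 - 51)**2)*(-3461 - 345023/24645) = (1450 + (-49)**2)*(-85641368/24645) = (1450 + 2401)*(-85641368/24645) = 3851*(-85641368/24645) = -329804908168/24645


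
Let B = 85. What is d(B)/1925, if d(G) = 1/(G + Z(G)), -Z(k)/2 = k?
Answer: -1/163625 ≈ -6.1115e-6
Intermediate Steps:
Z(k) = -2*k
d(G) = -1/G (d(G) = 1/(G - 2*G) = 1/(-G) = -1/G)
d(B)/1925 = -1/85/1925 = -1*1/85*(1/1925) = -1/85*1/1925 = -1/163625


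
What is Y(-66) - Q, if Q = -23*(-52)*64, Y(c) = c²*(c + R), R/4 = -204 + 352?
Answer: 2214712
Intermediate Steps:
R = 592 (R = 4*(-204 + 352) = 4*148 = 592)
Y(c) = c²*(592 + c) (Y(c) = c²*(c + 592) = c²*(592 + c))
Q = 76544 (Q = 1196*64 = 76544)
Y(-66) - Q = (-66)²*(592 - 66) - 1*76544 = 4356*526 - 76544 = 2291256 - 76544 = 2214712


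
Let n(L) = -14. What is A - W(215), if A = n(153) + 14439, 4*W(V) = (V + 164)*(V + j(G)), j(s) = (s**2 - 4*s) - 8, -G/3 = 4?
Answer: -93521/4 ≈ -23380.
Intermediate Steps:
G = -12 (G = -3*4 = -12)
j(s) = -8 + s**2 - 4*s
W(V) = (164 + V)*(184 + V)/4 (W(V) = ((V + 164)*(V + (-8 + (-12)**2 - 4*(-12))))/4 = ((164 + V)*(V + (-8 + 144 + 48)))/4 = ((164 + V)*(V + 184))/4 = ((164 + V)*(184 + V))/4 = (164 + V)*(184 + V)/4)
A = 14425 (A = -14 + 14439 = 14425)
A - W(215) = 14425 - (7544 + 87*215 + (1/4)*215**2) = 14425 - (7544 + 18705 + (1/4)*46225) = 14425 - (7544 + 18705 + 46225/4) = 14425 - 1*151221/4 = 14425 - 151221/4 = -93521/4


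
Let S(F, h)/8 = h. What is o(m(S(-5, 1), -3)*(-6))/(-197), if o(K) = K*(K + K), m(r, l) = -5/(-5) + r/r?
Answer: -288/197 ≈ -1.4619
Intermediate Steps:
S(F, h) = 8*h
m(r, l) = 2 (m(r, l) = -5*(-1/5) + 1 = 1 + 1 = 2)
o(K) = 2*K**2 (o(K) = K*(2*K) = 2*K**2)
o(m(S(-5, 1), -3)*(-6))/(-197) = (2*(2*(-6))**2)/(-197) = (2*(-12)**2)*(-1/197) = (2*144)*(-1/197) = 288*(-1/197) = -288/197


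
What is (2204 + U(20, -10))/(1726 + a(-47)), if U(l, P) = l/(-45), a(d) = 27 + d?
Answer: 9916/7677 ≈ 1.2917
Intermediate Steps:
U(l, P) = -l/45 (U(l, P) = l*(-1/45) = -l/45)
(2204 + U(20, -10))/(1726 + a(-47)) = (2204 - 1/45*20)/(1726 + (27 - 47)) = (2204 - 4/9)/(1726 - 20) = (19832/9)/1706 = (19832/9)*(1/1706) = 9916/7677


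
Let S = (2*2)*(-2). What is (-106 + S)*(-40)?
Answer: 4560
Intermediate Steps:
S = -8 (S = 4*(-2) = -8)
(-106 + S)*(-40) = (-106 - 8)*(-40) = -114*(-40) = 4560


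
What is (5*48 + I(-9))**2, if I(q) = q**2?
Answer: 103041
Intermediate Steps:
(5*48 + I(-9))**2 = (5*48 + (-9)**2)**2 = (240 + 81)**2 = 321**2 = 103041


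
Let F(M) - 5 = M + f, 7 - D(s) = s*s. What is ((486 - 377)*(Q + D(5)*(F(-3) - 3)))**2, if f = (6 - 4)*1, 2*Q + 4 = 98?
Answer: 9991921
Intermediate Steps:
Q = 47 (Q = -2 + (1/2)*98 = -2 + 49 = 47)
D(s) = 7 - s**2 (D(s) = 7 - s*s = 7 - s**2)
f = 2 (f = 2*1 = 2)
F(M) = 7 + M (F(M) = 5 + (M + 2) = 5 + (2 + M) = 7 + M)
((486 - 377)*(Q + D(5)*(F(-3) - 3)))**2 = ((486 - 377)*(47 + (7 - 1*5**2)*((7 - 3) - 3)))**2 = (109*(47 + (7 - 1*25)*(4 - 3)))**2 = (109*(47 + (7 - 25)*1))**2 = (109*(47 - 18*1))**2 = (109*(47 - 18))**2 = (109*29)**2 = 3161**2 = 9991921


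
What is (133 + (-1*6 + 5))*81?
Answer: 10692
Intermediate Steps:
(133 + (-1*6 + 5))*81 = (133 + (-6 + 5))*81 = (133 - 1)*81 = 132*81 = 10692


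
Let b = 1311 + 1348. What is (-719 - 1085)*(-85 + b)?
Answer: -4643496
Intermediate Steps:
b = 2659
(-719 - 1085)*(-85 + b) = (-719 - 1085)*(-85 + 2659) = -1804*2574 = -4643496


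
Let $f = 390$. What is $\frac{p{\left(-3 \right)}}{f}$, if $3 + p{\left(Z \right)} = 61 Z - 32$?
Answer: $- \frac{109}{195} \approx -0.55897$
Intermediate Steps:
$p{\left(Z \right)} = -35 + 61 Z$ ($p{\left(Z \right)} = -3 + \left(61 Z - 32\right) = -3 + \left(-32 + 61 Z\right) = -35 + 61 Z$)
$\frac{p{\left(-3 \right)}}{f} = \frac{-35 + 61 \left(-3\right)}{390} = \left(-35 - 183\right) \frac{1}{390} = \left(-218\right) \frac{1}{390} = - \frac{109}{195}$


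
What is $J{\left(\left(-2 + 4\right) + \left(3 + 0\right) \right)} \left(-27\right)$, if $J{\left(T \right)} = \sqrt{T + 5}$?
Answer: $- 27 \sqrt{10} \approx -85.381$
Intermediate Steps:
$J{\left(T \right)} = \sqrt{5 + T}$
$J{\left(\left(-2 + 4\right) + \left(3 + 0\right) \right)} \left(-27\right) = \sqrt{5 + \left(\left(-2 + 4\right) + \left(3 + 0\right)\right)} \left(-27\right) = \sqrt{5 + \left(2 + 3\right)} \left(-27\right) = \sqrt{5 + 5} \left(-27\right) = \sqrt{10} \left(-27\right) = - 27 \sqrt{10}$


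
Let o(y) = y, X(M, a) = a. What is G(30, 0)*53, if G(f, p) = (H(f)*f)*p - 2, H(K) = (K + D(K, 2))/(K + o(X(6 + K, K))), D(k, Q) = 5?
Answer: -106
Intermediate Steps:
H(K) = (5 + K)/(2*K) (H(K) = (K + 5)/(K + K) = (5 + K)/((2*K)) = (5 + K)*(1/(2*K)) = (5 + K)/(2*K))
G(f, p) = -2 + p*(5/2 + f/2) (G(f, p) = (((5 + f)/(2*f))*f)*p - 2 = (5/2 + f/2)*p - 2 = p*(5/2 + f/2) - 2 = -2 + p*(5/2 + f/2))
G(30, 0)*53 = (-2 + (½)*0*(5 + 30))*53 = (-2 + (½)*0*35)*53 = (-2 + 0)*53 = -2*53 = -106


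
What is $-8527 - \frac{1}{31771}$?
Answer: $- \frac{270911318}{31771} \approx -8527.0$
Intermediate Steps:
$-8527 - \frac{1}{31771} = - \frac{270911318}{31771}$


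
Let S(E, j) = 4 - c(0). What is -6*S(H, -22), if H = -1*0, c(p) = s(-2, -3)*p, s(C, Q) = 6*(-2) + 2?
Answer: -24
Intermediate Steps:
s(C, Q) = -10 (s(C, Q) = -12 + 2 = -10)
c(p) = -10*p
H = 0
S(E, j) = 4 (S(E, j) = 4 - (-10)*0 = 4 - 1*0 = 4 + 0 = 4)
-6*S(H, -22) = -6*4 = -24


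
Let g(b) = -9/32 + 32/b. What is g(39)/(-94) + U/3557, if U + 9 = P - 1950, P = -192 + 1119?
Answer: -123459845/417278784 ≈ -0.29587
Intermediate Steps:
g(b) = -9/32 + 32/b (g(b) = -9*1/32 + 32/b = -9/32 + 32/b)
P = 927
U = -1032 (U = -9 + (927 - 1950) = -9 - 1023 = -1032)
g(39)/(-94) + U/3557 = (-9/32 + 32/39)/(-94) - 1032/3557 = (-9/32 + 32*(1/39))*(-1/94) - 1032*1/3557 = (-9/32 + 32/39)*(-1/94) - 1032/3557 = (673/1248)*(-1/94) - 1032/3557 = -673/117312 - 1032/3557 = -123459845/417278784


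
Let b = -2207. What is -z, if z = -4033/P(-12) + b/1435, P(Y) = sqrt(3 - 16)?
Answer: 2207/1435 - 4033*I*sqrt(13)/13 ≈ 1.538 - 1118.6*I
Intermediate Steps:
P(Y) = I*sqrt(13) (P(Y) = sqrt(-13) = I*sqrt(13))
z = -2207/1435 + 4033*I*sqrt(13)/13 (z = -4033*(-I*sqrt(13)/13) - 2207/1435 = -(-4033)*I*sqrt(13)/13 - 2207*1/1435 = 4033*I*sqrt(13)/13 - 2207/1435 = -2207/1435 + 4033*I*sqrt(13)/13 ≈ -1.538 + 1118.6*I)
-z = -(-2207/1435 + 4033*I*sqrt(13)/13) = 2207/1435 - 4033*I*sqrt(13)/13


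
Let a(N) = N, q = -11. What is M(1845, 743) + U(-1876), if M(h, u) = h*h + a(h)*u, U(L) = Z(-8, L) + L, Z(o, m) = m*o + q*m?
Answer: 4808628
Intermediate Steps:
Z(o, m) = -11*m + m*o (Z(o, m) = m*o - 11*m = -11*m + m*o)
U(L) = -18*L (U(L) = L*(-11 - 8) + L = L*(-19) + L = -19*L + L = -18*L)
M(h, u) = h² + h*u (M(h, u) = h*h + h*u = h² + h*u)
M(1845, 743) + U(-1876) = 1845*(1845 + 743) - 18*(-1876) = 1845*2588 + 33768 = 4774860 + 33768 = 4808628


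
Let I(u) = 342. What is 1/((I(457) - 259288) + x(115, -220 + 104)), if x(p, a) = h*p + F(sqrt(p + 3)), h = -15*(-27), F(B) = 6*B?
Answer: -212371/45101437393 - 6*sqrt(118)/45101437393 ≈ -4.7102e-6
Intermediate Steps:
h = 405
x(p, a) = 6*sqrt(3 + p) + 405*p (x(p, a) = 405*p + 6*sqrt(p + 3) = 405*p + 6*sqrt(3 + p) = 6*sqrt(3 + p) + 405*p)
1/((I(457) - 259288) + x(115, -220 + 104)) = 1/((342 - 259288) + (6*sqrt(3 + 115) + 405*115)) = 1/(-258946 + (6*sqrt(118) + 46575)) = 1/(-258946 + (46575 + 6*sqrt(118))) = 1/(-212371 + 6*sqrt(118))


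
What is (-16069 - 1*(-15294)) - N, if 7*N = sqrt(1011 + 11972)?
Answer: -775 - sqrt(12983)/7 ≈ -791.28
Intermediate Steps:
N = sqrt(12983)/7 (N = sqrt(1011 + 11972)/7 = sqrt(12983)/7 ≈ 16.278)
(-16069 - 1*(-15294)) - N = (-16069 - 1*(-15294)) - sqrt(12983)/7 = (-16069 + 15294) - sqrt(12983)/7 = -775 - sqrt(12983)/7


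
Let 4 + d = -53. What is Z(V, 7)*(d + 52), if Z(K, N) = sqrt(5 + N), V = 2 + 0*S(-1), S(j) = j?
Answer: -10*sqrt(3) ≈ -17.320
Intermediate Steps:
d = -57 (d = -4 - 53 = -57)
V = 2 (V = 2 + 0*(-1) = 2 + 0 = 2)
Z(V, 7)*(d + 52) = sqrt(5 + 7)*(-57 + 52) = sqrt(12)*(-5) = (2*sqrt(3))*(-5) = -10*sqrt(3)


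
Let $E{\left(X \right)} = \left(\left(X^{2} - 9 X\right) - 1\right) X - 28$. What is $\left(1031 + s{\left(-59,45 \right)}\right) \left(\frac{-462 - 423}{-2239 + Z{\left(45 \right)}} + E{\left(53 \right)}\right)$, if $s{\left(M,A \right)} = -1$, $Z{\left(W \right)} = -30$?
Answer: $\frac{288664112600}{2269} \approx 1.2722 \cdot 10^{8}$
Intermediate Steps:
$E{\left(X \right)} = -28 + X \left(-1 + X^{2} - 9 X\right)$ ($E{\left(X \right)} = \left(-1 + X^{2} - 9 X\right) X - 28 = X \left(-1 + X^{2} - 9 X\right) - 28 = -28 + X \left(-1 + X^{2} - 9 X\right)$)
$\left(1031 + s{\left(-59,45 \right)}\right) \left(\frac{-462 - 423}{-2239 + Z{\left(45 \right)}} + E{\left(53 \right)}\right) = \left(1031 - 1\right) \left(\frac{-462 - 423}{-2239 - 30} - \left(81 - 148877 + 25281\right)\right) = 1030 \left(- \frac{885}{-2269} - -123515\right) = 1030 \left(\left(-885\right) \left(- \frac{1}{2269}\right) - -123515\right) = 1030 \left(\frac{885}{2269} + 123515\right) = 1030 \cdot \frac{280256420}{2269} = \frac{288664112600}{2269}$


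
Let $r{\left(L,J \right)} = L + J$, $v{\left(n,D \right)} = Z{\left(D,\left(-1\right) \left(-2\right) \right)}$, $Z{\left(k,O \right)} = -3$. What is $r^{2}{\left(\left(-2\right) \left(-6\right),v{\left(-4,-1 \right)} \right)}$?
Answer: $81$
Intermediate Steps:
$v{\left(n,D \right)} = -3$
$r{\left(L,J \right)} = J + L$
$r^{2}{\left(\left(-2\right) \left(-6\right),v{\left(-4,-1 \right)} \right)} = \left(-3 - -12\right)^{2} = \left(-3 + 12\right)^{2} = 9^{2} = 81$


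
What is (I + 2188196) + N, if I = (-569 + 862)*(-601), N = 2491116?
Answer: 4503219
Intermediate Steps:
I = -176093 (I = 293*(-601) = -176093)
(I + 2188196) + N = (-176093 + 2188196) + 2491116 = 2012103 + 2491116 = 4503219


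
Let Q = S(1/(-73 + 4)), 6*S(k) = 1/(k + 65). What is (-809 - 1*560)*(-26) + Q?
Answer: 319207015/8968 ≈ 35594.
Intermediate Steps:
S(k) = 1/(6*(65 + k)) (S(k) = 1/(6*(k + 65)) = 1/(6*(65 + k)))
Q = 23/8968 (Q = 1/(6*(65 + 1/(-73 + 4))) = 1/(6*(65 + 1/(-69))) = 1/(6*(65 - 1/69)) = 1/(6*(4484/69)) = (⅙)*(69/4484) = 23/8968 ≈ 0.0025647)
(-809 - 1*560)*(-26) + Q = (-809 - 1*560)*(-26) + 23/8968 = (-809 - 560)*(-26) + 23/8968 = -1369*(-26) + 23/8968 = 35594 + 23/8968 = 319207015/8968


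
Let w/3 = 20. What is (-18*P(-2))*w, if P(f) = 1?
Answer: -1080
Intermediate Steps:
w = 60 (w = 3*20 = 60)
(-18*P(-2))*w = -18*1*60 = -18*60 = -1080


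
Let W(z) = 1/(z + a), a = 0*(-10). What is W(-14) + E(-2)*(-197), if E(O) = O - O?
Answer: -1/14 ≈ -0.071429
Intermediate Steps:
a = 0
E(O) = 0
W(z) = 1/z (W(z) = 1/(z + 0) = 1/z)
W(-14) + E(-2)*(-197) = 1/(-14) + 0*(-197) = -1/14 + 0 = -1/14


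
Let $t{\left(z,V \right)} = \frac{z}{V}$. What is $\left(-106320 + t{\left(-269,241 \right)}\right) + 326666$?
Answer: $\frac{53103117}{241} \approx 2.2035 \cdot 10^{5}$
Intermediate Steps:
$\left(-106320 + t{\left(-269,241 \right)}\right) + 326666 = \left(-106320 - \frac{269}{241}\right) + 326666 = - \frac{25623389}{241} + 326666 = \frac{53103117}{241}$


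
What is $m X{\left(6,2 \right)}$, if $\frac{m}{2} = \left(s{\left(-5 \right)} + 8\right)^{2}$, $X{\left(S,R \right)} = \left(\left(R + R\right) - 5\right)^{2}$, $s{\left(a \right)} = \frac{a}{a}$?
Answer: $162$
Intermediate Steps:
$s{\left(a \right)} = 1$
$X{\left(S,R \right)} = \left(-5 + 2 R\right)^{2}$ ($X{\left(S,R \right)} = \left(2 R - 5\right)^{2} = \left(-5 + 2 R\right)^{2}$)
$m = 162$ ($m = 2 \left(1 + 8\right)^{2} = 2 \cdot 9^{2} = 2 \cdot 81 = 162$)
$m X{\left(6,2 \right)} = 162 \left(-5 + 2 \cdot 2\right)^{2} = 162 \left(-5 + 4\right)^{2} = 162 \left(-1\right)^{2} = 162 \cdot 1 = 162$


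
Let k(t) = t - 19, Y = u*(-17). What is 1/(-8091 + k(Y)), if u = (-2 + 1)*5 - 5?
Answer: -1/7940 ≈ -0.00012594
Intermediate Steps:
u = -10 (u = -1*5 - 5 = -5 - 5 = -10)
Y = 170 (Y = -10*(-17) = 170)
k(t) = -19 + t
1/(-8091 + k(Y)) = 1/(-8091 + (-19 + 170)) = 1/(-8091 + 151) = 1/(-7940) = -1/7940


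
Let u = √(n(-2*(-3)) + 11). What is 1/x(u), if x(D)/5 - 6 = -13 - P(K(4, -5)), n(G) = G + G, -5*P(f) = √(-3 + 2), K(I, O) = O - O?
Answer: -35/1226 - I/1226 ≈ -0.028548 - 0.00081566*I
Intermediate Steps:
K(I, O) = 0
P(f) = -I/5 (P(f) = -√(-3 + 2)/5 = -I/5)
n(G) = 2*G
u = √23 (u = √(2*(-2*(-3)) + 11) = √(2*6 + 11) = √(12 + 11) = √23 ≈ 4.7958)
x(D) = -35 + I (x(D) = 30 + 5*(-13 - (-1)*I/5) = 30 + 5*(-13 + I/5) = 30 + (-65 + I) = -35 + I)
1/x(u) = 1/(-35 + I) = (-35 - I)/1226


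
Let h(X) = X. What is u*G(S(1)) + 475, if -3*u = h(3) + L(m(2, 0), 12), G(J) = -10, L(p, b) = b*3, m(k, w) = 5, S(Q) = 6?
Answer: 605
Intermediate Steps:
L(p, b) = 3*b
u = -13 (u = -(3 + 3*12)/3 = -(3 + 36)/3 = -⅓*39 = -13)
u*G(S(1)) + 475 = -13*(-10) + 475 = 130 + 475 = 605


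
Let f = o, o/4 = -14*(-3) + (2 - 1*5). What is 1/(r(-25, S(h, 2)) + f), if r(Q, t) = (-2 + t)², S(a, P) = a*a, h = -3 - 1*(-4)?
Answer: 1/157 ≈ 0.0063694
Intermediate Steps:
h = 1 (h = -3 + 4 = 1)
S(a, P) = a²
o = 156 (o = 4*(-14*(-3) + (2 - 1*5)) = 4*(42 + (2 - 5)) = 4*(42 - 3) = 4*39 = 156)
f = 156
1/(r(-25, S(h, 2)) + f) = 1/((-2 + 1²)² + 156) = 1/((-2 + 1)² + 156) = 1/((-1)² + 156) = 1/(1 + 156) = 1/157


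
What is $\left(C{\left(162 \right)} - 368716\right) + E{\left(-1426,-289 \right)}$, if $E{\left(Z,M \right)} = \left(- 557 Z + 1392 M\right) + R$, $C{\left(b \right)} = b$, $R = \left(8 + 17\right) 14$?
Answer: $23790$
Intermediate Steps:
$R = 350$ ($R = 25 \cdot 14 = 350$)
$E{\left(Z,M \right)} = 350 - 557 Z + 1392 M$ ($E{\left(Z,M \right)} = \left(- 557 Z + 1392 M\right) + 350 = 350 - 557 Z + 1392 M$)
$\left(C{\left(162 \right)} - 368716\right) + E{\left(-1426,-289 \right)} = \left(162 - 368716\right) + \left(350 - -794282 + 1392 \left(-289\right)\right) = -368554 + \left(350 + 794282 - 402288\right) = -368554 + 392344 = 23790$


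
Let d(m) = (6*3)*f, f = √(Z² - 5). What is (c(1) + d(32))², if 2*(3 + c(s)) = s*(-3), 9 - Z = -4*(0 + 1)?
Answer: 212625/4 - 324*√41 ≈ 51082.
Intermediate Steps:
Z = 13 (Z = 9 - (-4)*(0 + 1) = 9 - (-4) = 9 - 1*(-4) = 9 + 4 = 13)
f = 2*√41 (f = √(13² - 5) = √(169 - 5) = √164 = 2*√41 ≈ 12.806)
d(m) = 36*√41 (d(m) = (6*3)*(2*√41) = 18*(2*√41) = 36*√41)
c(s) = -3 - 3*s/2 (c(s) = -3 + (s*(-3))/2 = -3 + (-3*s)/2 = -3 - 3*s/2)
(c(1) + d(32))² = ((-3 - 3/2*1) + 36*√41)² = ((-3 - 3/2) + 36*√41)² = (-9/2 + 36*√41)²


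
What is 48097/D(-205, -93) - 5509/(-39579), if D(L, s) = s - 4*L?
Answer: 1907636206/28773933 ≈ 66.297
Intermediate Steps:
48097/D(-205, -93) - 5509/(-39579) = 48097/(-93 - 4*(-205)) - 5509/(-39579) = 48097/(-93 + 820) - 5509*(-1/39579) = 48097/727 + 5509/39579 = 1907636206/28773933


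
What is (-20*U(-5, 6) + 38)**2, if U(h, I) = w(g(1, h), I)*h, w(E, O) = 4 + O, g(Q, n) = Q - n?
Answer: 1077444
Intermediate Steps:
U(h, I) = h*(4 + I) (U(h, I) = (4 + I)*h = h*(4 + I))
(-20*U(-5, 6) + 38)**2 = (-(-100)*(4 + 6) + 38)**2 = (-(-100)*10 + 38)**2 = (-20*(-50) + 38)**2 = (1000 + 38)**2 = 1038**2 = 1077444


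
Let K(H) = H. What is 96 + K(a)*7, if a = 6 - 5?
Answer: 103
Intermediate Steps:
a = 1
96 + K(a)*7 = 96 + 1*7 = 96 + 7 = 103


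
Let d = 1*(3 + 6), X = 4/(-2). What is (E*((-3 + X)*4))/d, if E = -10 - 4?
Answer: 280/9 ≈ 31.111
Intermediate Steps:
X = -2 (X = 4*(-½) = -2)
d = 9 (d = 1*9 = 9)
E = -14
(E*((-3 + X)*4))/d = -14*(-3 - 2)*4/9 = -(-70)*4*(⅑) = -14*(-20)*(⅑) = 280*(⅑) = 280/9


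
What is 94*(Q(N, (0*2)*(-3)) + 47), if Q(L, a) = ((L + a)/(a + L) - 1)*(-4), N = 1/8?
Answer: 4418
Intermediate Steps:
N = ⅛ (N = 1*(⅛) = ⅛ ≈ 0.12500)
Q(L, a) = 0 (Q(L, a) = ((L + a)/(L + a) - 1)*(-4) = (1 - 1)*(-4) = 0*(-4) = 0)
94*(Q(N, (0*2)*(-3)) + 47) = 94*(0 + 47) = 94*47 = 4418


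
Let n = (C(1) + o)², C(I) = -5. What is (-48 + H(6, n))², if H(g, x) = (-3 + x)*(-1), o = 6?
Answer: 2116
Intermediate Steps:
n = 1 (n = (-5 + 6)² = 1² = 1)
H(g, x) = 3 - x
(-48 + H(6, n))² = (-48 + (3 - 1*1))² = (-48 + (3 - 1))² = (-48 + 2)² = (-46)² = 2116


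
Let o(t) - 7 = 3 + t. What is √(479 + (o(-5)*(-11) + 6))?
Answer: √430 ≈ 20.736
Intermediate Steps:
o(t) = 10 + t (o(t) = 7 + (3 + t) = 10 + t)
√(479 + (o(-5)*(-11) + 6)) = √(479 + ((10 - 5)*(-11) + 6)) = √(479 + (5*(-11) + 6)) = √(479 + (-55 + 6)) = √(479 - 49) = √430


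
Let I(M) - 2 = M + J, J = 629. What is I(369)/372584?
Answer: 125/46573 ≈ 0.0026840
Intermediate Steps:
I(M) = 631 + M (I(M) = 2 + (M + 629) = 2 + (629 + M) = 631 + M)
I(369)/372584 = (631 + 369)/372584 = 1000*(1/372584) = 125/46573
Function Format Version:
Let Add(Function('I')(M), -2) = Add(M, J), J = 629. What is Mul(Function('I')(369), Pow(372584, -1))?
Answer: Rational(125, 46573) ≈ 0.0026840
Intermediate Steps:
Function('I')(M) = Add(631, M) (Function('I')(M) = Add(2, Add(M, 629)) = Add(2, Add(629, M)) = Add(631, M))
Mul(Function('I')(369), Pow(372584, -1)) = Mul(Add(631, 369), Pow(372584, -1)) = Mul(1000, Rational(1, 372584)) = Rational(125, 46573)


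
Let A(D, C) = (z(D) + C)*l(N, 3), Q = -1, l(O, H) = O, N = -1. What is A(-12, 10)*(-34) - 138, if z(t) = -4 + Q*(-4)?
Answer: 202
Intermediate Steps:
z(t) = 0 (z(t) = -4 - 1*(-4) = -4 + 4 = 0)
A(D, C) = -C (A(D, C) = (0 + C)*(-1) = C*(-1) = -C)
A(-12, 10)*(-34) - 138 = -1*10*(-34) - 138 = -10*(-34) - 138 = 340 - 138 = 202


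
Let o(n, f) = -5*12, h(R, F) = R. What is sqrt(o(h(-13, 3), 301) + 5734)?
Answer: sqrt(5674) ≈ 75.326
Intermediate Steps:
o(n, f) = -60
sqrt(o(h(-13, 3), 301) + 5734) = sqrt(-60 + 5734) = sqrt(5674)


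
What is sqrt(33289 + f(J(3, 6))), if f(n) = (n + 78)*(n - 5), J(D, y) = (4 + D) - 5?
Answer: sqrt(33049) ≈ 181.79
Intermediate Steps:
J(D, y) = -1 + D
f(n) = (-5 + n)*(78 + n) (f(n) = (78 + n)*(-5 + n) = (-5 + n)*(78 + n))
sqrt(33289 + f(J(3, 6))) = sqrt(33289 + (-390 + (-1 + 3)**2 + 73*(-1 + 3))) = sqrt(33289 + (-390 + 2**2 + 73*2)) = sqrt(33289 + (-390 + 4 + 146)) = sqrt(33289 - 240) = sqrt(33049)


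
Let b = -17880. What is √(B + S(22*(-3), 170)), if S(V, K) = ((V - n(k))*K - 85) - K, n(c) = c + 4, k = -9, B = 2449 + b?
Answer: 2*I*√6514 ≈ 161.42*I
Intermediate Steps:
B = -15431 (B = 2449 - 17880 = -15431)
n(c) = 4 + c
S(V, K) = -85 - K + K*(5 + V) (S(V, K) = ((V - (4 - 9))*K - 85) - K = ((V - 1*(-5))*K - 85) - K = ((V + 5)*K - 85) - K = ((5 + V)*K - 85) - K = (K*(5 + V) - 85) - K = (-85 + K*(5 + V)) - K = -85 - K + K*(5 + V))
√(B + S(22*(-3), 170)) = √(-15431 + (-85 + 4*170 + 170*(22*(-3)))) = √(-15431 + (-85 + 680 + 170*(-66))) = √(-15431 + (-85 + 680 - 11220)) = √(-15431 - 10625) = √(-26056) = 2*I*√6514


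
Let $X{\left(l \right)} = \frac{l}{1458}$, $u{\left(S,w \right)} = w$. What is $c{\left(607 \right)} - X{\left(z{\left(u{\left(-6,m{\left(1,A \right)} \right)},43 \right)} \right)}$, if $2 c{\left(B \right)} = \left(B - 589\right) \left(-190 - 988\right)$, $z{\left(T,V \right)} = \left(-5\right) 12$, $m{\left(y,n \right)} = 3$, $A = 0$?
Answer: $- \frac{2576276}{243} \approx -10602.0$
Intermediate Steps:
$z{\left(T,V \right)} = -60$
$X{\left(l \right)} = \frac{l}{1458}$ ($X{\left(l \right)} = l \frac{1}{1458} = \frac{l}{1458}$)
$c{\left(B \right)} = 346921 - 589 B$ ($c{\left(B \right)} = \frac{\left(B - 589\right) \left(-190 - 988\right)}{2} = \frac{\left(-589 + B\right) \left(-1178\right)}{2} = \frac{693842 - 1178 B}{2} = 346921 - 589 B$)
$c{\left(607 \right)} - X{\left(z{\left(u{\left(-6,m{\left(1,A \right)} \right)},43 \right)} \right)} = \left(346921 - 357523\right) - \frac{1}{1458} \left(-60\right) = \left(346921 - 357523\right) - - \frac{10}{243} = -10602 + \frac{10}{243} = - \frac{2576276}{243}$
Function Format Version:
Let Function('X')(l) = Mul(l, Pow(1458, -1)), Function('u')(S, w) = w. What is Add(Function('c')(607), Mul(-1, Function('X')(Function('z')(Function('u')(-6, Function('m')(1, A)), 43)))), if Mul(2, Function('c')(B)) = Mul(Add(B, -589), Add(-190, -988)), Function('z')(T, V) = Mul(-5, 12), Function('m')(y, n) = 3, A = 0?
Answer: Rational(-2576276, 243) ≈ -10602.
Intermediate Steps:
Function('z')(T, V) = -60
Function('X')(l) = Mul(Rational(1, 1458), l) (Function('X')(l) = Mul(l, Rational(1, 1458)) = Mul(Rational(1, 1458), l))
Function('c')(B) = Add(346921, Mul(-589, B)) (Function('c')(B) = Mul(Rational(1, 2), Mul(Add(B, -589), Add(-190, -988))) = Mul(Rational(1, 2), Mul(Add(-589, B), -1178)) = Mul(Rational(1, 2), Add(693842, Mul(-1178, B))) = Add(346921, Mul(-589, B)))
Add(Function('c')(607), Mul(-1, Function('X')(Function('z')(Function('u')(-6, Function('m')(1, A)), 43)))) = Add(Add(346921, Mul(-589, 607)), Mul(-1, Mul(Rational(1, 1458), -60))) = Add(Add(346921, -357523), Mul(-1, Rational(-10, 243))) = Add(-10602, Rational(10, 243)) = Rational(-2576276, 243)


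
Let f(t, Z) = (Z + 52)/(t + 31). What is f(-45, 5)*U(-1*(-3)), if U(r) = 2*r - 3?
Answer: -171/14 ≈ -12.214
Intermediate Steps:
f(t, Z) = (52 + Z)/(31 + t)
U(r) = -3 + 2*r
f(-45, 5)*U(-1*(-3)) = ((52 + 5)/(31 - 45))*(-3 + 2*(-1*(-3))) = (57/(-14))*(-3 + 2*3) = (-1/14*57)*(-3 + 6) = -57/14*3 = -171/14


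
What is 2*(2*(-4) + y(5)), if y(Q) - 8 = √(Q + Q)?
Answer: 2*√10 ≈ 6.3246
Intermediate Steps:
y(Q) = 8 + √2*√Q (y(Q) = 8 + √(Q + Q) = 8 + √(2*Q) = 8 + √2*√Q)
2*(2*(-4) + y(5)) = 2*(2*(-4) + (8 + √2*√5)) = 2*(-8 + (8 + √10)) = 2*√10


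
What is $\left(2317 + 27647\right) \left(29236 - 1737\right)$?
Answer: $823980036$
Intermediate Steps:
$\left(2317 + 27647\right) \left(29236 - 1737\right) = 29964 \cdot 27499 = 823980036$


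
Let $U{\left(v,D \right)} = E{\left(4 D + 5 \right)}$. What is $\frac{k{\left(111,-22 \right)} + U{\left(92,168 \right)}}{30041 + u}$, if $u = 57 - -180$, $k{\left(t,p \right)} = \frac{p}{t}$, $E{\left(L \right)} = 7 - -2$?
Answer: $\frac{977}{3360858} \approx 0.0002907$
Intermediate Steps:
$E{\left(L \right)} = 9$ ($E{\left(L \right)} = 7 + 2 = 9$)
$U{\left(v,D \right)} = 9$
$u = 237$ ($u = 57 + 180 = 237$)
$\frac{k{\left(111,-22 \right)} + U{\left(92,168 \right)}}{30041 + u} = \frac{- \frac{22}{111} + 9}{30041 + 237} = \frac{\left(-22\right) \frac{1}{111} + 9}{30278} = \left(- \frac{22}{111} + 9\right) \frac{1}{30278} = \frac{977}{111} \cdot \frac{1}{30278} = \frac{977}{3360858}$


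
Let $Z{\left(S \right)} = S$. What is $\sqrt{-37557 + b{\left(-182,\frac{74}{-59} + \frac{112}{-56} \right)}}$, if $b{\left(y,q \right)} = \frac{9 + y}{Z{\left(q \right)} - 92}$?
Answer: $\frac{i \sqrt{296539486865}}{2810} \approx 193.79 i$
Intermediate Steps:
$b{\left(y,q \right)} = \frac{9 + y}{-92 + q}$ ($b{\left(y,q \right)} = \frac{9 + y}{q - 92} = \frac{9 + y}{-92 + q}$)
$\sqrt{-37557 + b{\left(-182,\frac{74}{-59} + \frac{112}{-56} \right)}} = \sqrt{-37557 + \frac{9 - 182}{-92 + \left(\frac{74}{-59} + \frac{112}{-56}\right)}} = \sqrt{-37557 + \frac{1}{-92 + \left(74 \left(- \frac{1}{59}\right) + 112 \left(- \frac{1}{56}\right)\right)} \left(-173\right)} = \sqrt{-37557 + \frac{1}{-92 - \frac{192}{59}} \left(-173\right)} = \sqrt{-37557 + \frac{1}{- \frac{5620}{59}} \left(-173\right)} = \sqrt{-37557 - - \frac{10207}{5620}} = \sqrt{-37557 + \frac{10207}{5620}} = \sqrt{- \frac{211060133}{5620}} = \frac{i \sqrt{296539486865}}{2810}$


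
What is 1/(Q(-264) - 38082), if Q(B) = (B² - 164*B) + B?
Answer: 1/74646 ≈ 1.3397e-5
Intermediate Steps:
Q(B) = B² - 163*B
1/(Q(-264) - 38082) = 1/(-264*(-163 - 264) - 38082) = 1/(-264*(-427) - 38082) = 1/(112728 - 38082) = 1/74646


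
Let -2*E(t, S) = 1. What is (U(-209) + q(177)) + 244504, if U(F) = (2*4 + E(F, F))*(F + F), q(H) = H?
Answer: 241546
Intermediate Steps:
E(t, S) = -1/2 (E(t, S) = -1/2*1 = -1/2)
U(F) = 15*F (U(F) = (2*4 - 1/2)*(F + F) = (8 - 1/2)*(2*F) = 15*(2*F)/2 = 15*F)
(U(-209) + q(177)) + 244504 = (15*(-209) + 177) + 244504 = (-3135 + 177) + 244504 = -2958 + 244504 = 241546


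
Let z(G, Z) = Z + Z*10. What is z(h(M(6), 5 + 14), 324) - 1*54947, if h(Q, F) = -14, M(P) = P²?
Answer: -51383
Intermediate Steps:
z(G, Z) = 11*Z (z(G, Z) = Z + 10*Z = 11*Z)
z(h(M(6), 5 + 14), 324) - 1*54947 = 11*324 - 1*54947 = 3564 - 54947 = -51383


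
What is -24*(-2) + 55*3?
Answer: 213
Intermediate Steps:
-24*(-2) + 55*3 = 48 + 165 = 213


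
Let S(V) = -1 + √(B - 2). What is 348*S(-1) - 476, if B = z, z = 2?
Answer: -824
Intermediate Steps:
B = 2
S(V) = -1 (S(V) = -1 + √(2 - 2) = -1 + √0 = -1 + 0 = -1)
348*S(-1) - 476 = 348*(-1) - 476 = -348 - 476 = -824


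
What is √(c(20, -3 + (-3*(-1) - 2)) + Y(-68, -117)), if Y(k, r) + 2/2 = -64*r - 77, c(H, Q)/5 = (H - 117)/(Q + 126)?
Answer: √28469005/62 ≈ 86.059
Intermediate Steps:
c(H, Q) = 5*(-117 + H)/(126 + Q) (c(H, Q) = 5*((H - 117)/(Q + 126)) = 5*((-117 + H)/(126 + Q)) = 5*(-117 + H)/(126 + Q))
Y(k, r) = -78 - 64*r (Y(k, r) = -1 + (-64*r - 77) = -1 + (-77 - 64*r) = -78 - 64*r)
√(c(20, -3 + (-3*(-1) - 2)) + Y(-68, -117)) = √(5*(-117 + 20)/(126 + (-3 + (-3*(-1) - 2))) + (-78 - 64*(-117))) = √(5*(-97)/(126 + (-3 + (3 - 2))) + (-78 + 7488)) = √(5*(-97)/(126 + (-3 + 1)) + 7410) = √(5*(-97)/(126 - 2) + 7410) = √(5*(-97)/124 + 7410) = √(5*(1/124)*(-97) + 7410) = √(-485/124 + 7410) = √(918355/124) = √28469005/62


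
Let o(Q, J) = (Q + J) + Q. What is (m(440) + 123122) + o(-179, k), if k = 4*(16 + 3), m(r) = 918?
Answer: 123758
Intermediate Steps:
k = 76 (k = 4*19 = 76)
o(Q, J) = J + 2*Q (o(Q, J) = (J + Q) + Q = J + 2*Q)
(m(440) + 123122) + o(-179, k) = (918 + 123122) + (76 + 2*(-179)) = 124040 + (76 - 358) = 124040 - 282 = 123758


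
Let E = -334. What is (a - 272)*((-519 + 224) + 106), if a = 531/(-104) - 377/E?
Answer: 905908941/17368 ≈ 52160.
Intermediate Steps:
a = -69073/17368 (a = 531/(-104) - 377/(-334) = 531*(-1/104) - 377*(-1/334) = -531/104 + 377/334 = -69073/17368 ≈ -3.9770)
(a - 272)*((-519 + 224) + 106) = (-69073/17368 - 272)*((-519 + 224) + 106) = -4793169*(-295 + 106)/17368 = -4793169/17368*(-189) = 905908941/17368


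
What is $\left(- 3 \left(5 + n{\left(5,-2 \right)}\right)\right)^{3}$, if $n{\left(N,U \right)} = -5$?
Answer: $0$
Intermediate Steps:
$\left(- 3 \left(5 + n{\left(5,-2 \right)}\right)\right)^{3} = \left(- 3 \left(5 - 5\right)\right)^{3} = \left(\left(-3\right) 0\right)^{3} = 0^{3} = 0$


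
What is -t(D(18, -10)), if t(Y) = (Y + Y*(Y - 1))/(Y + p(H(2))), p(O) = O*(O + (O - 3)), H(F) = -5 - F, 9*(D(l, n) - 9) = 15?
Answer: -1024/1167 ≈ -0.87746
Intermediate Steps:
D(l, n) = 32/3 (D(l, n) = 9 + (1/9)*15 = 9 + 5/3 = 32/3)
p(O) = O*(-3 + 2*O) (p(O) = O*(O + (-3 + O)) = O*(-3 + 2*O))
t(Y) = (Y + Y*(-1 + Y))/(119 + Y) (t(Y) = (Y + Y*(Y - 1))/(Y + (-5 - 1*2)*(-3 + 2*(-5 - 1*2))) = (Y + Y*(-1 + Y))/(Y + (-5 - 2)*(-3 + 2*(-5 - 2))) = (Y + Y*(-1 + Y))/(Y - 7*(-3 + 2*(-7))) = (Y + Y*(-1 + Y))/(Y - 7*(-3 - 14)) = (Y + Y*(-1 + Y))/(Y - 7*(-17)) = (Y + Y*(-1 + Y))/(Y + 119) = (Y + Y*(-1 + Y))/(119 + Y))
-t(D(18, -10)) = -(32/3)**2/(119 + 32/3) = -1024/(9*389/3) = -1024*3/(9*389) = -1*1024/1167 = -1024/1167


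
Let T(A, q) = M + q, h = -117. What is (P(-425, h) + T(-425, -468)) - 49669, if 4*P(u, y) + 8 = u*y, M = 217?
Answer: -149963/4 ≈ -37491.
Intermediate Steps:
T(A, q) = 217 + q
P(u, y) = -2 + u*y/4 (P(u, y) = -2 + (u*y)/4 = -2 + u*y/4)
(P(-425, h) + T(-425, -468)) - 49669 = ((-2 + (¼)*(-425)*(-117)) + (217 - 468)) - 49669 = ((-2 + 49725/4) - 251) - 49669 = (49717/4 - 251) - 49669 = 48713/4 - 49669 = -149963/4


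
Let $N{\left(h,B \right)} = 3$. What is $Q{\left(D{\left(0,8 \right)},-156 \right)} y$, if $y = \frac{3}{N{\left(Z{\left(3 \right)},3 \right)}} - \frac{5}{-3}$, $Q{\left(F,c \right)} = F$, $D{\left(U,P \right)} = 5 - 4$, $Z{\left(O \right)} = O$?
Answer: $\frac{8}{3} \approx 2.6667$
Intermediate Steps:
$D{\left(U,P \right)} = 1$ ($D{\left(U,P \right)} = 5 - 4 = 1$)
$y = \frac{8}{3}$ ($y = \frac{3}{3} - \frac{5}{-3} = 3 \cdot \frac{1}{3} - - \frac{5}{3} = 1 + \frac{5}{3} = \frac{8}{3} \approx 2.6667$)
$Q{\left(D{\left(0,8 \right)},-156 \right)} y = 1 \cdot \frac{8}{3} = \frac{8}{3}$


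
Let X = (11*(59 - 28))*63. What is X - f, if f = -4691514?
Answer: 4712997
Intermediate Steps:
X = 21483 (X = (11*31)*63 = 341*63 = 21483)
X - f = 21483 - 1*(-4691514) = 21483 + 4691514 = 4712997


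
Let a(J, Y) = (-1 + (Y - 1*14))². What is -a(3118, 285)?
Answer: -72900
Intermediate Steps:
a(J, Y) = (-15 + Y)² (a(J, Y) = (-1 + (Y - 14))² = (-1 + (-14 + Y))² = (-15 + Y)²)
-a(3118, 285) = -(-15 + 285)² = -1*270² = -1*72900 = -72900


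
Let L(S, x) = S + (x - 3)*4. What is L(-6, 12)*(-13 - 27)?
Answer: -1200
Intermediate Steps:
L(S, x) = -12 + S + 4*x (L(S, x) = S + (-3 + x)*4 = S + (-12 + 4*x) = -12 + S + 4*x)
L(-6, 12)*(-13 - 27) = (-12 - 6 + 4*12)*(-13 - 27) = (-12 - 6 + 48)*(-40) = 30*(-40) = -1200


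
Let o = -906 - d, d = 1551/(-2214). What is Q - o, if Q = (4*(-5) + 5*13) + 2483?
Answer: 2533775/738 ≈ 3433.3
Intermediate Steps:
d = -517/738 (d = 1551*(-1/2214) = -517/738 ≈ -0.70054)
Q = 2528 (Q = (-20 + 65) + 2483 = 45 + 2483 = 2528)
o = -668111/738 (o = -906 - 1*(-517/738) = -906 + 517/738 = -668111/738 ≈ -905.30)
Q - o = 2528 - 1*(-668111/738) = 2528 + 668111/738 = 2533775/738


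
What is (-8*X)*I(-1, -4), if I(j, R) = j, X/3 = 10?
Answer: 240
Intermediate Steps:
X = 30 (X = 3*10 = 30)
(-8*X)*I(-1, -4) = -8*30*(-1) = -240*(-1) = 240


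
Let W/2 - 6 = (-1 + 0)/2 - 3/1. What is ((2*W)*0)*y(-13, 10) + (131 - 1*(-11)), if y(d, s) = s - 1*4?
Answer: 142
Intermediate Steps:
W = 5 (W = 12 + 2*((-1 + 0)/2 - 3/1) = 12 + 2*(-1*½ - 3*1) = 12 + 2*(-½ - 3) = 12 + 2*(-7/2) = 12 - 7 = 5)
y(d, s) = -4 + s (y(d, s) = s - 4 = -4 + s)
((2*W)*0)*y(-13, 10) + (131 - 1*(-11)) = ((2*5)*0)*(-4 + 10) + (131 - 1*(-11)) = (10*0)*6 + (131 + 11) = 0*6 + 142 = 0 + 142 = 142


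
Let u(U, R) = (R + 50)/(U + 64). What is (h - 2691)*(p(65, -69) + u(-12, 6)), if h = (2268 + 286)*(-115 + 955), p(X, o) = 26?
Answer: 754219488/13 ≈ 5.8017e+7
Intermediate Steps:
u(U, R) = (50 + R)/(64 + U)
h = 2145360 (h = 2554*840 = 2145360)
(h - 2691)*(p(65, -69) + u(-12, 6)) = (2145360 - 2691)*(26 + (50 + 6)/(64 - 12)) = 2142669*(26 + 56/52) = 2142669*(26 + (1/52)*56) = 2142669*(26 + 14/13) = 2142669*(352/13) = 754219488/13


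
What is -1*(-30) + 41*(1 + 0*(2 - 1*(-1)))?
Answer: 71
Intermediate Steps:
-1*(-30) + 41*(1 + 0*(2 - 1*(-1))) = 30 + 41*(1 + 0*(2 + 1)) = 30 + 41*(1 + 0*3) = 30 + 41*(1 + 0) = 30 + 41*1 = 30 + 41 = 71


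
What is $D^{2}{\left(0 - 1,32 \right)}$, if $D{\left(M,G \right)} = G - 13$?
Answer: $361$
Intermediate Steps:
$D{\left(M,G \right)} = -13 + G$
$D^{2}{\left(0 - 1,32 \right)} = \left(-13 + 32\right)^{2} = 19^{2} = 361$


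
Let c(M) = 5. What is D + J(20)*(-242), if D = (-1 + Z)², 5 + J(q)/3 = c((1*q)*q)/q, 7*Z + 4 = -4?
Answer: 338403/98 ≈ 3453.1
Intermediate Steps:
Z = -8/7 (Z = -4/7 + (⅐)*(-4) = -4/7 - 4/7 = -8/7 ≈ -1.1429)
J(q) = -15 + 15/q (J(q) = -15 + 3*(5/q) = -15 + 15/q)
D = 225/49 (D = (-1 - 8/7)² = (-15/7)² = 225/49 ≈ 4.5918)
D + J(20)*(-242) = 225/49 + (-15 + 15/20)*(-242) = 225/49 + (-15 + 15*(1/20))*(-242) = 225/49 + (-15 + ¾)*(-242) = 225/49 - 57/4*(-242) = 225/49 + 6897/2 = 338403/98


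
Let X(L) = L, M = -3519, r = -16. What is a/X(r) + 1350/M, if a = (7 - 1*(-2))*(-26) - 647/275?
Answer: 24753827/1720400 ≈ 14.388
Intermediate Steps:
a = -64997/275 (a = (7 + 2)*(-26) - 647/275 = 9*(-26) - 1*647/275 = -234 - 647/275 = -64997/275 ≈ -236.35)
a/X(r) + 1350/M = -64997/275/(-16) + 1350/(-3519) = -64997/275*(-1/16) + 1350*(-1/3519) = 64997/4400 - 150/391 = 24753827/1720400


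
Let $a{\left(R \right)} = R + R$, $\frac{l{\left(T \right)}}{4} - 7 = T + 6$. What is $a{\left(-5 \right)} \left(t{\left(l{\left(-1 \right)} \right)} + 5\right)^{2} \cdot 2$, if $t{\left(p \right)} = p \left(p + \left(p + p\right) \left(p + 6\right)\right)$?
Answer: $-1261436037620$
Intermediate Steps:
$l{\left(T \right)} = 52 + 4 T$ ($l{\left(T \right)} = 28 + 4 \left(T + 6\right) = 28 + 4 \left(6 + T\right) = 28 + \left(24 + 4 T\right) = 52 + 4 T$)
$t{\left(p \right)} = p \left(p + 2 p \left(6 + p\right)\right)$
$a{\left(R \right)} = 2 R$
$a{\left(-5 \right)} \left(t{\left(l{\left(-1 \right)} \right)} + 5\right)^{2} \cdot 2 = 2 \left(-5\right) \left(\left(52 + 4 \left(-1\right)\right)^{2} \left(13 + 2 \left(52 + 4 \left(-1\right)\right)\right) + 5\right)^{2} \cdot 2 = - 10 \left(\left(52 - 4\right)^{2} \left(13 + 2 \left(52 - 4\right)\right) + 5\right)^{2} \cdot 2 = - 10 \left(48^{2} \left(13 + 2 \cdot 48\right) + 5\right)^{2} \cdot 2 = - 10 \left(2304 \left(13 + 96\right) + 5\right)^{2} \cdot 2 = - 10 \left(2304 \cdot 109 + 5\right)^{2} \cdot 2 = - 10 \left(251136 + 5\right)^{2} \cdot 2 = - 10 \cdot 251141^{2} \cdot 2 = \left(-10\right) 63071801881 \cdot 2 = \left(-630718018810\right) 2 = -1261436037620$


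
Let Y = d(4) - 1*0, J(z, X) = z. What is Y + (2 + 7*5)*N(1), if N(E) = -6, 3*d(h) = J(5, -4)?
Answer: -661/3 ≈ -220.33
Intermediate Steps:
d(h) = 5/3 (d(h) = (⅓)*5 = 5/3)
Y = 5/3 (Y = 5/3 - 1*0 = 5/3 + 0 = 5/3 ≈ 1.6667)
Y + (2 + 7*5)*N(1) = 5/3 + (2 + 7*5)*(-6) = 5/3 + (2 + 35)*(-6) = 5/3 + 37*(-6) = 5/3 - 222 = -661/3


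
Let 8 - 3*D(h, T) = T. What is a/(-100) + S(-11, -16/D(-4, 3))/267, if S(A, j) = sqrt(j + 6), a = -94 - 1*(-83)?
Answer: 11/100 + I*sqrt(10)/445 ≈ 0.11 + 0.0071062*I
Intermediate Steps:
a = -11 (a = -94 + 83 = -11)
D(h, T) = 8/3 - T/3
S(A, j) = sqrt(6 + j)
a/(-100) + S(-11, -16/D(-4, 3))/267 = -11/(-100) + sqrt(6 - 16/(8/3 - 1/3*3))/267 = -11*(-1/100) + sqrt(6 - 16/(8/3 - 1))*(1/267) = 11/100 + sqrt(6 - 16/5/3)*(1/267) = 11/100 + sqrt(6 - 16*3/5)*(1/267) = 11/100 + sqrt(6 - 48/5)*(1/267) = 11/100 + sqrt(-18/5)*(1/267) = 11/100 + (3*I*sqrt(10)/5)*(1/267) = 11/100 + I*sqrt(10)/445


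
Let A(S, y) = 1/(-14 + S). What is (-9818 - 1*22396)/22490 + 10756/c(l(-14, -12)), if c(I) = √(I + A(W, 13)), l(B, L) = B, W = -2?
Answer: -1239/865 - 43024*I/15 ≈ -1.4324 - 2868.3*I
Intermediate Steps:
c(I) = √(-1/16 + I) (c(I) = √(I + 1/(-14 - 2)) = √(I + 1/(-16)) = √(I - 1/16) = √(-1/16 + I))
(-9818 - 1*22396)/22490 + 10756/c(l(-14, -12)) = (-9818 - 1*22396)/22490 + 10756/((√(-1 + 16*(-14))/4)) = (-9818 - 22396)*(1/22490) + 10756/((√(-1 - 224)/4)) = -32214*1/22490 + 10756/((√(-225)/4)) = -1239/865 + 10756/(((15*I)/4)) = -1239/865 + 10756/((15*I/4)) = -1239/865 + 10756*(-4*I/15) = -1239/865 - 43024*I/15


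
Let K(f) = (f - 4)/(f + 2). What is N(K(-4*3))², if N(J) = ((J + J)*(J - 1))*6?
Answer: 82944/625 ≈ 132.71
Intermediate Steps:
K(f) = (-4 + f)/(2 + f)
N(J) = 12*J*(-1 + J) (N(J) = ((2*J)*(-1 + J))*6 = (2*J*(-1 + J))*6 = 12*J*(-1 + J))
N(K(-4*3))² = (12*((-4 - 4*3)/(2 - 4*3))*(-1 + (-4 - 4*3)/(2 - 4*3)))² = (12*((-4 - 12)/(2 - 12))*(-1 + (-4 - 12)/(2 - 12)))² = (12*(-16/(-10))*(-1 - 16/(-10)))² = (12*(-⅒*(-16))*(-1 - ⅒*(-16)))² = (12*(8/5)*(-1 + 8/5))² = (12*(8/5)*(⅗))² = (288/25)² = 82944/625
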